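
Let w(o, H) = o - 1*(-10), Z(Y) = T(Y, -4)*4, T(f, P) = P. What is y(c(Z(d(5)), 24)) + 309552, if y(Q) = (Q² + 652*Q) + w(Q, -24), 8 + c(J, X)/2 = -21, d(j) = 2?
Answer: 275052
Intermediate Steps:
Z(Y) = -16 (Z(Y) = -4*4 = -16)
c(J, X) = -58 (c(J, X) = -16 + 2*(-21) = -16 - 42 = -58)
w(o, H) = 10 + o (w(o, H) = o + 10 = 10 + o)
y(Q) = 10 + Q² + 653*Q (y(Q) = (Q² + 652*Q) + (10 + Q) = 10 + Q² + 653*Q)
y(c(Z(d(5)), 24)) + 309552 = (10 + (-58)² + 653*(-58)) + 309552 = (10 + 3364 - 37874) + 309552 = -34500 + 309552 = 275052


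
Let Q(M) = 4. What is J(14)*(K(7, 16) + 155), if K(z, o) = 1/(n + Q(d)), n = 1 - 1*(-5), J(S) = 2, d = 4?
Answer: 1551/5 ≈ 310.20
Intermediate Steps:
n = 6 (n = 1 + 5 = 6)
K(z, o) = ⅒ (K(z, o) = 1/(6 + 4) = 1/10 = ⅒)
J(14)*(K(7, 16) + 155) = 2*(⅒ + 155) = 2*(1551/10) = 1551/5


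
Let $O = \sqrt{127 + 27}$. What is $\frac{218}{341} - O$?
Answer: $\frac{218}{341} - \sqrt{154} \approx -11.77$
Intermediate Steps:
$O = \sqrt{154} \approx 12.41$
$\frac{218}{341} - O = \frac{218}{341} - \sqrt{154}$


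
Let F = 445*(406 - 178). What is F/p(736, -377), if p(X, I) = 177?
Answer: 33820/59 ≈ 573.22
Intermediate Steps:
F = 101460 (F = 445*228 = 101460)
F/p(736, -377) = 101460/177 = 101460*(1/177) = 33820/59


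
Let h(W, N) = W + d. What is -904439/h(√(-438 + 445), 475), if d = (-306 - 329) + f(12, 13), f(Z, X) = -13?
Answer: 586076472/419897 + 904439*√7/419897 ≈ 1401.5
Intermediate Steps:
d = -648 (d = (-306 - 329) - 13 = -635 - 13 = -648)
h(W, N) = -648 + W (h(W, N) = W - 648 = -648 + W)
-904439/h(√(-438 + 445), 475) = -904439/(-648 + √(-438 + 445)) = -904439/(-648 + √7)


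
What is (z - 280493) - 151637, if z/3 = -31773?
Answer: -527449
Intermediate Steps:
z = -95319 (z = 3*(-31773) = -95319)
(z - 280493) - 151637 = (-95319 - 280493) - 151637 = -375812 - 151637 = -527449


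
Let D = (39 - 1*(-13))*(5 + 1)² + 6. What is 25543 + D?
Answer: 27421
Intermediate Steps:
D = 1878 (D = (39 + 13)*6² + 6 = 52*36 + 6 = 1872 + 6 = 1878)
25543 + D = 25543 + 1878 = 27421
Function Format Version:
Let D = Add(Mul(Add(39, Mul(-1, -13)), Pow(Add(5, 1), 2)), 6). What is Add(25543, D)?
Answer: 27421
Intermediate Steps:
D = 1878 (D = Add(Mul(Add(39, 13), Pow(6, 2)), 6) = Add(Mul(52, 36), 6) = Add(1872, 6) = 1878)
Add(25543, D) = Add(25543, 1878) = 27421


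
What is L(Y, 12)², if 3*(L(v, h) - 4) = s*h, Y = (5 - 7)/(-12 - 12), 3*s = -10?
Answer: 784/9 ≈ 87.111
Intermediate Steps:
s = -10/3 (s = (⅓)*(-10) = -10/3 ≈ -3.3333)
Y = 1/12 (Y = -2/(-24) = -2*(-1/24) = 1/12 ≈ 0.083333)
L(v, h) = 4 - 10*h/9 (L(v, h) = 4 + (-10*h/3)/3 = 4 - 10*h/9)
L(Y, 12)² = (4 - 10/9*12)² = (4 - 40/3)² = (-28/3)² = 784/9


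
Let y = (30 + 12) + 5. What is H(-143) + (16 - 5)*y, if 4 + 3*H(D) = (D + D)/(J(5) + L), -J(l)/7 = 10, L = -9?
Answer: 40833/79 ≈ 516.87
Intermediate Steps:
J(l) = -70 (J(l) = -7*10 = -70)
H(D) = -4/3 - 2*D/237 (H(D) = -4/3 + ((D + D)/(-70 - 9))/3 = -4/3 + ((2*D)/(-79))/3 = -4/3 + ((2*D)*(-1/79))/3 = -4/3 + (-2*D/79)/3 = -4/3 - 2*D/237)
y = 47 (y = 42 + 5 = 47)
H(-143) + (16 - 5)*y = (-4/3 - 2/237*(-143)) + (16 - 5)*47 = (-4/3 + 286/237) + 11*47 = -10/79 + 517 = 40833/79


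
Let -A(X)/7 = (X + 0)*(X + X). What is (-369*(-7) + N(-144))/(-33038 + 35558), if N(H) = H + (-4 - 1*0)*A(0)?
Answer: 271/280 ≈ 0.96786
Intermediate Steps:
A(X) = -14*X² (A(X) = -7*(X + 0)*(X + X) = -7*X*2*X = -14*X²)
N(H) = H (N(H) = H + (-4 - 1*0)*(-14*0²) = H + (-4 + 0)*(-14*0) = H - 4*0 = H + 0 = H)
(-369*(-7) + N(-144))/(-33038 + 35558) = (-369*(-7) - 144)/(-33038 + 35558) = (2583 - 144)/2520 = 2439*(1/2520) = 271/280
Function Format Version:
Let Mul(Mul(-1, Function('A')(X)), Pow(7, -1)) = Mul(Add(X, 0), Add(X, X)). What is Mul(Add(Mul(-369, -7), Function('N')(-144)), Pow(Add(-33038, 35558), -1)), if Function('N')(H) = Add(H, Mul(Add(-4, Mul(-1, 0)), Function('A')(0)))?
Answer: Rational(271, 280) ≈ 0.96786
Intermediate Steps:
Function('A')(X) = Mul(-14, Pow(X, 2)) (Function('A')(X) = Mul(-7, Mul(Add(X, 0), Add(X, X))) = Mul(-7, Mul(X, Mul(2, X))) = Mul(-7, Mul(2, Pow(X, 2))) = Mul(-14, Pow(X, 2)))
Function('N')(H) = H (Function('N')(H) = Add(H, Mul(Add(-4, Mul(-1, 0)), Mul(-14, Pow(0, 2)))) = Add(H, Mul(Add(-4, 0), Mul(-14, 0))) = Add(H, Mul(-4, 0)) = Add(H, 0) = H)
Mul(Add(Mul(-369, -7), Function('N')(-144)), Pow(Add(-33038, 35558), -1)) = Mul(Add(Mul(-369, -7), -144), Pow(Add(-33038, 35558), -1)) = Mul(Add(2583, -144), Pow(2520, -1)) = Mul(2439, Rational(1, 2520)) = Rational(271, 280)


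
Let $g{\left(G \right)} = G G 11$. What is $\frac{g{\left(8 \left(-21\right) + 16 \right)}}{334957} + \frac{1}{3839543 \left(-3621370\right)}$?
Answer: $\frac{3533721316252888083}{4657378064908991870} \approx 0.75874$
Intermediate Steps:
$g{\left(G \right)} = 11 G^{2}$ ($g{\left(G \right)} = G^{2} \cdot 11 = 11 G^{2}$)
$\frac{g{\left(8 \left(-21\right) + 16 \right)}}{334957} + \frac{1}{3839543 \left(-3621370\right)} = \frac{11 \left(8 \left(-21\right) + 16\right)^{2}}{334957} + \frac{1}{3839543 \left(-3621370\right)} = 11 \left(-168 + 16\right)^{2} \cdot \frac{1}{334957} + \frac{1}{3839543} \left(- \frac{1}{3621370}\right) = 11 \left(-152\right)^{2} \cdot \frac{1}{334957} - \frac{1}{13904405833910} = 11 \cdot 23104 \cdot \frac{1}{334957} - \frac{1}{13904405833910} = 254144 \cdot \frac{1}{334957} - \frac{1}{13904405833910} = \frac{254144}{334957} - \frac{1}{13904405833910} = \frac{3533721316252888083}{4657378064908991870}$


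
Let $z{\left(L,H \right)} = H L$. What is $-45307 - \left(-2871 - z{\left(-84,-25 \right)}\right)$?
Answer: $-40336$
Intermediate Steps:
$-45307 - \left(-2871 - z{\left(-84,-25 \right)}\right) = -45307 - \left(-2871 - \left(-25\right) \left(-84\right)\right) = -45307 - \left(-2871 - 2100\right) = -45307 - -4971 = -45307 + 4971 = -40336$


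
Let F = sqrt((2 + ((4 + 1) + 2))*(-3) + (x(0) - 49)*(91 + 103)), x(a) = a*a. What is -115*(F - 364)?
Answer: 41860 - 115*I*sqrt(9533) ≈ 41860.0 - 11228.0*I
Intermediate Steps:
x(a) = a**2
F = I*sqrt(9533) (F = sqrt((2 + ((4 + 1) + 2))*(-3) + (0**2 - 49)*(91 + 103)) = sqrt((2 + (5 + 2))*(-3) + (0 - 49)*194) = sqrt((2 + 7)*(-3) - 49*194) = sqrt(9*(-3) - 9506) = sqrt(-27 - 9506) = sqrt(-9533) = I*sqrt(9533) ≈ 97.637*I)
-115*(F - 364) = -115*(I*sqrt(9533) - 364) = -115*(-364 + I*sqrt(9533)) = 41860 - 115*I*sqrt(9533)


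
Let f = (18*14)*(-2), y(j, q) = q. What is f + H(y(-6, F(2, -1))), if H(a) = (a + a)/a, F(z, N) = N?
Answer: -502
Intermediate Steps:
H(a) = 2 (H(a) = (2*a)/a = 2)
f = -504 (f = 252*(-2) = -504)
f + H(y(-6, F(2, -1))) = -504 + 2 = -502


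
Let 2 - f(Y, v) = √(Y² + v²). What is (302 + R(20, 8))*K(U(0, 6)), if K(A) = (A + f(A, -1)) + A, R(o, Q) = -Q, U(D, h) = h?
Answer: 4116 - 294*√37 ≈ 2327.7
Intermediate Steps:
f(Y, v) = 2 - √(Y² + v²)
K(A) = 2 - √(1 + A²) + 2*A (K(A) = (A + (2 - √(A² + (-1)²))) + A = (A + (2 - √(A² + 1))) + A = (A + (2 - √(1 + A²))) + A = (2 + A - √(1 + A²)) + A = 2 - √(1 + A²) + 2*A)
(302 + R(20, 8))*K(U(0, 6)) = (302 - 1*8)*(2 - √(1 + 6²) + 2*6) = (302 - 8)*(2 - √(1 + 36) + 12) = 294*(2 - √37 + 12) = 294*(14 - √37) = 4116 - 294*√37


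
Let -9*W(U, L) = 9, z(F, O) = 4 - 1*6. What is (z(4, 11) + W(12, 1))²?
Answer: 9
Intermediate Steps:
z(F, O) = -2 (z(F, O) = 4 - 6 = -2)
W(U, L) = -1 (W(U, L) = -⅑*9 = -1)
(z(4, 11) + W(12, 1))² = (-2 - 1)² = (-3)² = 9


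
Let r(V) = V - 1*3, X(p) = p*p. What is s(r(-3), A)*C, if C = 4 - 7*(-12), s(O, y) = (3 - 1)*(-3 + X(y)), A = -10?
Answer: 17072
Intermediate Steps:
X(p) = p²
r(V) = -3 + V (r(V) = V - 3 = -3 + V)
s(O, y) = -6 + 2*y² (s(O, y) = (3 - 1)*(-3 + y²) = 2*(-3 + y²) = -6 + 2*y²)
C = 88 (C = 4 + 84 = 88)
s(r(-3), A)*C = (-6 + 2*(-10)²)*88 = (-6 + 2*100)*88 = (-6 + 200)*88 = 194*88 = 17072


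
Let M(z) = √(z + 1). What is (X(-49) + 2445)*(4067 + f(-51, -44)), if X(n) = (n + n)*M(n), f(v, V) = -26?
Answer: 9880245 - 1584072*I*√3 ≈ 9.8802e+6 - 2.7437e+6*I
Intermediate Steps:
M(z) = √(1 + z)
X(n) = 2*n*√(1 + n) (X(n) = (n + n)*√(1 + n) = (2*n)*√(1 + n) = 2*n*√(1 + n))
(X(-49) + 2445)*(4067 + f(-51, -44)) = (2*(-49)*√(1 - 49) + 2445)*(4067 - 26) = (2*(-49)*√(-48) + 2445)*4041 = (2*(-49)*(4*I*√3) + 2445)*4041 = (-392*I*√3 + 2445)*4041 = (2445 - 392*I*√3)*4041 = 9880245 - 1584072*I*√3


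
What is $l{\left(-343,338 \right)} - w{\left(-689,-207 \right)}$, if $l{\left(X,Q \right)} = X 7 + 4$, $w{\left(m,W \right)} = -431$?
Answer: $-1966$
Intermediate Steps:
$l{\left(X,Q \right)} = 4 + 7 X$ ($l{\left(X,Q \right)} = 7 X + 4 = 4 + 7 X$)
$l{\left(-343,338 \right)} - w{\left(-689,-207 \right)} = \left(4 + 7 \left(-343\right)\right) - -431 = \left(4 - 2401\right) + 431 = -2397 + 431 = -1966$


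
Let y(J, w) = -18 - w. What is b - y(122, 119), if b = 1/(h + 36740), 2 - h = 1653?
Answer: 4807194/35089 ≈ 137.00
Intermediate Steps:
h = -1651 (h = 2 - 1*1653 = 2 - 1653 = -1651)
b = 1/35089 (b = 1/(-1651 + 36740) = 1/35089 ≈ 2.8499e-5)
b - y(122, 119) = 1/35089 - (-18 - 1*119) = 1/35089 - (-18 - 119) = 1/35089 - 1*(-137) = 1/35089 + 137 = 4807194/35089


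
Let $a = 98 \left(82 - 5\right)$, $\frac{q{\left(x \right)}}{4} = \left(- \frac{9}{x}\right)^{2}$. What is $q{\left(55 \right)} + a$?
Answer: $\frac{22826974}{3025} \approx 7546.1$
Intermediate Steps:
$q{\left(x \right)} = \frac{324}{x^{2}}$ ($q{\left(x \right)} = 4 \left(- \frac{9}{x}\right)^{2} = 4 \frac{81}{x^{2}} = \frac{324}{x^{2}}$)
$a = 7546$ ($a = 98 \cdot 77 = 7546$)
$q{\left(55 \right)} + a = \frac{324}{3025} + 7546 = \frac{22826974}{3025}$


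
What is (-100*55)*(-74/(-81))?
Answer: -407000/81 ≈ -5024.7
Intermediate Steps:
(-100*55)*(-74/(-81)) = -(-407000)*(-1)/81 = -5500*74/81 = -407000/81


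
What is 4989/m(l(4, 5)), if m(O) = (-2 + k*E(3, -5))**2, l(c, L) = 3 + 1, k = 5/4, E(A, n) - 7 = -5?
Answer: 19956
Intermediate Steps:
E(A, n) = 2 (E(A, n) = 7 - 5 = 2)
k = 5/4 (k = 5*(1/4) = 5/4 ≈ 1.2500)
l(c, L) = 4
m(O) = 1/4 (m(O) = (-2 + (5/4)*2)**2 = (-2 + 5/2)**2 = (1/2)**2 = 1/4)
4989/m(l(4, 5)) = 4989/(1/4) = 4989*4 = 19956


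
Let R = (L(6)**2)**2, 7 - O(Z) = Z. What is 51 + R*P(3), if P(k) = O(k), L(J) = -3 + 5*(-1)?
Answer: 16435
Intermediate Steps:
O(Z) = 7 - Z
L(J) = -8 (L(J) = -3 - 5 = -8)
P(k) = 7 - k
R = 4096 (R = ((-8)**2)**2 = 64**2 = 4096)
51 + R*P(3) = 51 + 4096*(7 - 1*3) = 51 + 4096*(7 - 3) = 51 + 4096*4 = 51 + 16384 = 16435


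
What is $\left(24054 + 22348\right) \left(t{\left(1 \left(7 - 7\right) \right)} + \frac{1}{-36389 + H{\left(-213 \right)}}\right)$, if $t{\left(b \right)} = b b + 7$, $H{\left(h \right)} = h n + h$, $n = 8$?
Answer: $\frac{6221139341}{19153} \approx 3.2481 \cdot 10^{5}$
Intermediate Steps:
$H{\left(h \right)} = 9 h$ ($H{\left(h \right)} = h 8 + h = 8 h + h = 9 h$)
$t{\left(b \right)} = 7 + b^{2}$ ($t{\left(b \right)} = b^{2} + 7 = 7 + b^{2}$)
$\left(24054 + 22348\right) \left(t{\left(1 \left(7 - 7\right) \right)} + \frac{1}{-36389 + H{\left(-213 \right)}}\right) = \left(24054 + 22348\right) \left(\left(7 + \left(1 \left(7 - 7\right)\right)^{2}\right) + \frac{1}{-36389 + 9 \left(-213\right)}\right) = 46402 \left(\left(7 + \left(1 \cdot 0\right)^{2}\right) + \frac{1}{-36389 - 1917}\right) = 46402 \left(\left(7 + 0^{2}\right) + \frac{1}{-38306}\right) = 46402 \left(\left(7 + 0\right) - \frac{1}{38306}\right) = 46402 \left(7 - \frac{1}{38306}\right) = 46402 \cdot \frac{268141}{38306} = \frac{6221139341}{19153}$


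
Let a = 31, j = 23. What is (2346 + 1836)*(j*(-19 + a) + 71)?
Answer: 1451154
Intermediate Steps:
(2346 + 1836)*(j*(-19 + a) + 71) = (2346 + 1836)*(23*(-19 + 31) + 71) = 4182*(23*12 + 71) = 4182*(276 + 71) = 4182*347 = 1451154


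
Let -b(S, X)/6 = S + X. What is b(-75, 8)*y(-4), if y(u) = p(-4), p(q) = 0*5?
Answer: 0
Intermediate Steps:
p(q) = 0
y(u) = 0
b(S, X) = -6*S - 6*X (b(S, X) = -6*(S + X) = -6*S - 6*X)
b(-75, 8)*y(-4) = (-6*(-75) - 6*8)*0 = (450 - 48)*0 = 402*0 = 0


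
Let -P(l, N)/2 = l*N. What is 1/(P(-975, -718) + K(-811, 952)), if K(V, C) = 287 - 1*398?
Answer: -1/1400211 ≈ -7.1418e-7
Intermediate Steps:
P(l, N) = -2*N*l (P(l, N) = -2*l*N = -2*N*l)
K(V, C) = -111 (K(V, C) = 287 - 398 = -111)
1/(P(-975, -718) + K(-811, 952)) = 1/(-2*(-718)*(-975) - 111) = 1/(-1400100 - 111) = 1/(-1400211) = -1/1400211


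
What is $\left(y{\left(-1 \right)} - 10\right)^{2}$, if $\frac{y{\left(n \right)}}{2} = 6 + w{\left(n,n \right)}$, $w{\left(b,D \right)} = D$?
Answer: $0$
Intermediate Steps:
$y{\left(n \right)} = 12 + 2 n$ ($y{\left(n \right)} = 2 \left(6 + n\right) = 12 + 2 n$)
$\left(y{\left(-1 \right)} - 10\right)^{2} = \left(\left(12 + 2 \left(-1\right)\right) - 10\right)^{2} = \left(\left(12 - 2\right) - 10\right)^{2} = \left(10 - 10\right)^{2} = 0^{2} = 0$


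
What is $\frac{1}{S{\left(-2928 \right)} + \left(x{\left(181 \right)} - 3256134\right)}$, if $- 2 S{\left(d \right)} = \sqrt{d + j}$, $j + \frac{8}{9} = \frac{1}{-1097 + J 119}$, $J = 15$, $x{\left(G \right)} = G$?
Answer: $- \frac{80643443904}{262571263127696183} + \frac{24 i \sqrt{779833853}}{262571263127696183} \approx -3.0713 \cdot 10^{-7} + 2.5525 \cdot 10^{-12} i$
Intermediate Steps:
$j = - \frac{5495}{6192}$ ($j = - \frac{8}{9} + \frac{1}{-1097 + 15 \cdot 119} = - \frac{8}{9} + \frac{1}{-1097 + 1785} = - \frac{8}{9} + \frac{1}{688} = - \frac{5495}{6192} \approx -0.88743$)
$S{\left(d \right)} = - \frac{\sqrt{- \frac{5495}{6192} + d}}{2}$ ($S{\left(d \right)} = - \frac{\sqrt{d - \frac{5495}{6192}}}{2} = - \frac{\sqrt{- \frac{5495}{6192} + d}}{2}$)
$\frac{1}{S{\left(-2928 \right)} + \left(x{\left(181 \right)} - 3256134\right)} = \frac{1}{- \frac{\sqrt{-236285 + 266256 \left(-2928\right)}}{1032} + \left(181 - 3256134\right)} = \frac{1}{- \frac{\sqrt{-236285 - 779597568}}{1032} - 3255953} = \frac{1}{- \frac{\sqrt{-779833853}}{1032} - 3255953} = \frac{1}{- \frac{i \sqrt{779833853}}{1032} - 3255953} = \frac{1}{-3255953 - \frac{i \sqrt{779833853}}{1032}}$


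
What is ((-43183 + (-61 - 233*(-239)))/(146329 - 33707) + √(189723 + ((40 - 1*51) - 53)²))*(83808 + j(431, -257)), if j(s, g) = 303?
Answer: 1046593173/112622 + 8495211*√19 ≈ 3.7039e+7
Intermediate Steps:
((-43183 + (-61 - 233*(-239)))/(146329 - 33707) + √(189723 + ((40 - 1*51) - 53)²))*(83808 + j(431, -257)) = ((-43183 + (-61 - 233*(-239)))/(146329 - 33707) + √(189723 + ((40 - 1*51) - 53)²))*(83808 + 303) = ((-43183 + (-61 + 55687))/112622 + √(189723 + ((40 - 51) - 53)²))*84111 = ((-43183 + 55626)*(1/112622) + √(189723 + (-11 - 53)²))*84111 = (12443*(1/112622) + √(189723 + (-64)²))*84111 = (12443/112622 + √(189723 + 4096))*84111 = (12443/112622 + √193819)*84111 = (12443/112622 + 101*√19)*84111 = 1046593173/112622 + 8495211*√19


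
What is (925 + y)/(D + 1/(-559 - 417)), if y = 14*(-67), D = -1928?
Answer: 12688/1881729 ≈ 0.0067427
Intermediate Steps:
y = -938
(925 + y)/(D + 1/(-559 - 417)) = (925 - 938)/(-1928 + 1/(-559 - 417)) = -13/(-1928 + 1/(-976)) = -13/(-1928 - 1/976) = -13/(-1881729/976) = -13*(-976/1881729) = 12688/1881729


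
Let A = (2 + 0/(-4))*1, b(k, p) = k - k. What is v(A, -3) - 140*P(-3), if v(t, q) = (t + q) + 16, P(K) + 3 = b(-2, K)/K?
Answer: 435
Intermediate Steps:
b(k, p) = 0
P(K) = -3 (P(K) = -3 + 0/K = -3 + 0 = -3)
A = 2 (A = (2 + 0*(-¼))*1 = (2 + 0)*1 = 2*1 = 2)
v(t, q) = 16 + q + t (v(t, q) = (q + t) + 16 = 16 + q + t)
v(A, -3) - 140*P(-3) = (16 - 3 + 2) - 140*(-3) = 15 + 420 = 435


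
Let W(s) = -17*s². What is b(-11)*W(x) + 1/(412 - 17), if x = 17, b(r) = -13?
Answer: 25228256/395 ≈ 63869.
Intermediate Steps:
b(-11)*W(x) + 1/(412 - 17) = -(-221)*17² + 1/(412 - 17) = -(-221)*289 + 1/395 = -13*(-4913) + 1/395 = 63869 + 1/395 = 25228256/395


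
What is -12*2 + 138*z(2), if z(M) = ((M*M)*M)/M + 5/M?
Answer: 873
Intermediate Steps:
z(M) = M² + 5/M (z(M) = (M²*M)/M + 5/M = M³/M + 5/M = M² + 5/M)
-12*2 + 138*z(2) = -12*2 + 138*((5 + 2³)/2) = -24 + 138*((5 + 8)/2) = -24 + 138*((½)*13) = -24 + 138*(13/2) = -24 + 897 = 873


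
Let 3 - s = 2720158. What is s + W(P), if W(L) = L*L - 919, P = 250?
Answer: -2658574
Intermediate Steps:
W(L) = -919 + L**2 (W(L) = L**2 - 919 = -919 + L**2)
s = -2720155 (s = 3 - 1*2720158 = 3 - 2720158 = -2720155)
s + W(P) = -2720155 + (-919 + 250**2) = -2720155 + (-919 + 62500) = -2720155 + 61581 = -2658574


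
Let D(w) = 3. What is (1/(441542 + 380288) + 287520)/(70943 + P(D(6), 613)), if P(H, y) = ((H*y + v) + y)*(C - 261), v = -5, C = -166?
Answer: -236292561601/800401604580 ≈ -0.29522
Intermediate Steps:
P(H, y) = 2135 - 427*y - 427*H*y (P(H, y) = ((H*y - 5) + y)*(-166 - 261) = ((-5 + H*y) + y)*(-427) = (-5 + y + H*y)*(-427) = 2135 - 427*y - 427*H*y)
(1/(441542 + 380288) + 287520)/(70943 + P(D(6), 613)) = (1/(441542 + 380288) + 287520)/(70943 + (2135 - 427*613 - 427*3*613)) = (1/821830 + 287520)/(70943 + (2135 - 261751 - 785253)) = (1/821830 + 287520)/(70943 - 1044869) = (236292561601/821830)/(-973926) = (236292561601/821830)*(-1/973926) = -236292561601/800401604580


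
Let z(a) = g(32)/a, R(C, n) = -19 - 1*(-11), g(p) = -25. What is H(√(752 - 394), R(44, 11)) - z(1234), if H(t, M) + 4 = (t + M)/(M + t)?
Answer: -3677/1234 ≈ -2.9797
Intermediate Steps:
R(C, n) = -8 (R(C, n) = -19 + 11 = -8)
z(a) = -25/a
H(t, M) = -3 (H(t, M) = -4 + (t + M)/(M + t) = -4 + (M + t)/(M + t) = -4 + 1 = -3)
H(√(752 - 394), R(44, 11)) - z(1234) = -3 - (-25)/1234 = -3 - 1*(-25/1234) = -3 + 25/1234 = -3677/1234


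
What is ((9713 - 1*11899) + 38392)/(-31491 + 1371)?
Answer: -18103/15060 ≈ -1.2021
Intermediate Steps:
((9713 - 1*11899) + 38392)/(-31491 + 1371) = ((9713 - 11899) + 38392)/(-30120) = (-2186 + 38392)*(-1/30120) = 36206*(-1/30120) = -18103/15060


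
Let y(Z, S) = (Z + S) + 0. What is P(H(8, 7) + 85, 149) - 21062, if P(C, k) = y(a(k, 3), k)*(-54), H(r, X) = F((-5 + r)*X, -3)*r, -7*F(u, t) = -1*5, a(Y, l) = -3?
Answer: -28946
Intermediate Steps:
y(Z, S) = S + Z (y(Z, S) = (S + Z) + 0 = S + Z)
F(u, t) = 5/7 (F(u, t) = -(-1)*5/7 = -⅐*(-5) = 5/7)
H(r, X) = 5*r/7
P(C, k) = 162 - 54*k (P(C, k) = (k - 3)*(-54) = (-3 + k)*(-54) = 162 - 54*k)
P(H(8, 7) + 85, 149) - 21062 = (162 - 54*149) - 21062 = (162 - 8046) - 21062 = -7884 - 21062 = -28946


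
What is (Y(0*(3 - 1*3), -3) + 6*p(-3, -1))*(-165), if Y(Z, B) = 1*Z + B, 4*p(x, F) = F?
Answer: 1485/2 ≈ 742.50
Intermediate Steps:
p(x, F) = F/4
Y(Z, B) = B + Z (Y(Z, B) = Z + B = B + Z)
(Y(0*(3 - 1*3), -3) + 6*p(-3, -1))*(-165) = ((-3 + 0*(3 - 1*3)) + 6*((¼)*(-1)))*(-165) = ((-3 + 0*(3 - 3)) + 6*(-¼))*(-165) = ((-3 + 0*0) - 3/2)*(-165) = ((-3 + 0) - 3/2)*(-165) = (-3 - 3/2)*(-165) = -9/2*(-165) = 1485/2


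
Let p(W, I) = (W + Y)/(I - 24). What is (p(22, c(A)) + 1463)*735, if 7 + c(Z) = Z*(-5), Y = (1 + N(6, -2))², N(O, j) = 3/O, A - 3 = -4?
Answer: 111760425/104 ≈ 1.0746e+6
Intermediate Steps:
A = -1 (A = 3 - 4 = -1)
Y = 9/4 (Y = (1 + 3/6)² = (1 + 3*(⅙))² = (1 + ½)² = (3/2)² = 9/4 ≈ 2.2500)
c(Z) = -7 - 5*Z (c(Z) = -7 + Z*(-5) = -7 - 5*Z)
p(W, I) = (9/4 + W)/(-24 + I) (p(W, I) = (W + 9/4)/(I - 24) = (9/4 + W)/(-24 + I))
(p(22, c(A)) + 1463)*735 = ((9/4 + 22)/(-24 + (-7 - 5*(-1))) + 1463)*735 = ((97/4)/(-24 + (-7 + 5)) + 1463)*735 = ((97/4)/(-24 - 2) + 1463)*735 = ((97/4)/(-26) + 1463)*735 = (-1/26*97/4 + 1463)*735 = (-97/104 + 1463)*735 = (152055/104)*735 = 111760425/104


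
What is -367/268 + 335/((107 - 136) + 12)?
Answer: -96019/4556 ≈ -21.075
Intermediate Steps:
-367/268 + 335/((107 - 136) + 12) = -367*1/268 + 335/(-29 + 12) = -367/268 + 335/(-17) = -367/268 + 335*(-1/17) = -367/268 - 335/17 = -96019/4556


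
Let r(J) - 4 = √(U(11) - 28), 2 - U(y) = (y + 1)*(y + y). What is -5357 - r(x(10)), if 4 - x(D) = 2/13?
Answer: -5361 - I*√290 ≈ -5361.0 - 17.029*I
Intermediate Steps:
U(y) = 2 - 2*y*(1 + y) (U(y) = 2 - (y + 1)*(y + y) = 2 - (1 + y)*2*y = 2 - 2*y*(1 + y))
x(D) = 50/13 (x(D) = 4 - 2/13 = 50/13)
r(J) = 4 + I*√290 (r(J) = 4 + √((2 - 2*11 - 2*11²) - 28) = 4 + √((2 - 22 - 2*121) - 28) = 4 + √((2 - 22 - 242) - 28) = 4 + √(-262 - 28) = 4 + √(-290) = 4 + I*√290)
-5357 - r(x(10)) = -5357 - (4 + I*√290) = -5357 + (-4 - I*√290) = -5361 - I*√290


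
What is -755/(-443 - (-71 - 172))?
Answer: 151/40 ≈ 3.7750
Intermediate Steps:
-755/(-443 - (-71 - 172)) = -755/(-443 - 1*(-243)) = -755/(-443 + 243) = -755/(-200) = -755*(-1/200) = 151/40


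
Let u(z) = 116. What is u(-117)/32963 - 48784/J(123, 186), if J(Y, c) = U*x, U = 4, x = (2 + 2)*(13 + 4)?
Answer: -5911895/32963 ≈ -179.35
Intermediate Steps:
x = 68 (x = 4*17 = 68)
J(Y, c) = 272 (J(Y, c) = 4*68 = 272)
u(-117)/32963 - 48784/J(123, 186) = 116/32963 - 48784/272 = 116*(1/32963) - 48784*1/272 = 116/32963 - 3049/17 = -5911895/32963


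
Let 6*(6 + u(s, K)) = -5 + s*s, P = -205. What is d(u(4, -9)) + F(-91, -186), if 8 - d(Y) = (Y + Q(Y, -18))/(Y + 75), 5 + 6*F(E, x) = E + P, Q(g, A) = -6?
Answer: -107159/2550 ≈ -42.023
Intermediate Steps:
u(s, K) = -41/6 + s²/6 (u(s, K) = -6 + (-5 + s*s)/6 = -6 + (-5 + s²)/6 = -6 + (-⅚ + s²/6) = -41/6 + s²/6)
F(E, x) = -35 + E/6 (F(E, x) = -⅚ + (E - 205)/6 = -⅚ + (-205 + E)/6 = -⅚ + (-205/6 + E/6) = -35 + E/6)
d(Y) = 8 - (-6 + Y)/(75 + Y) (d(Y) = 8 - (Y - 6)/(Y + 75) = 8 - (-6 + Y)/(75 + Y))
d(u(4, -9)) + F(-91, -186) = (606 + 7*(-41/6 + (⅙)*4²))/(75 + (-41/6 + (⅙)*4²)) + (-35 + (⅙)*(-91)) = (606 + 7*(-41/6 + (⅙)*16))/(75 + (-41/6 + (⅙)*16)) + (-35 - 91/6) = (606 + 7*(-41/6 + 8/3))/(75 + (-41/6 + 8/3)) - 301/6 = (606 + 7*(-25/6))/(75 - 25/6) - 301/6 = (606 - 175/6)/(425/6) - 301/6 = (6/425)*(3461/6) - 301/6 = 3461/425 - 301/6 = -107159/2550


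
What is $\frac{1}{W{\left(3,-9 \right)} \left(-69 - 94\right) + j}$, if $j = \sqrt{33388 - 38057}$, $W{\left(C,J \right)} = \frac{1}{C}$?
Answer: $- \frac{489}{68590} - \frac{9 i \sqrt{4669}}{68590} \approx -0.0071293 - 0.0089659 i$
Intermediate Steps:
$j = i \sqrt{4669}$ ($j = \sqrt{-4669} = i \sqrt{4669} \approx 68.33 i$)
$\frac{1}{W{\left(3,-9 \right)} \left(-69 - 94\right) + j} = \frac{1}{\frac{-69 - 94}{3} + i \sqrt{4669}} = \frac{1}{\frac{1}{3} \left(-163\right) + i \sqrt{4669}} = \frac{1}{- \frac{163}{3} + i \sqrt{4669}}$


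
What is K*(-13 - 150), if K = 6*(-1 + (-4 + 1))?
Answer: 3912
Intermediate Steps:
K = -24 (K = 6*(-1 - 3) = 6*(-4) = -24)
K*(-13 - 150) = -24*(-13 - 150) = -24*(-163) = 3912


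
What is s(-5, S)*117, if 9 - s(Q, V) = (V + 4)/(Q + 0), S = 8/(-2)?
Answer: 1053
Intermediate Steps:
S = -4 (S = 8*(-1/2) = -4)
s(Q, V) = 9 - (4 + V)/Q (s(Q, V) = 9 - (V + 4)/(Q + 0) = 9 - (4 + V)/Q)
s(-5, S)*117 = ((-4 - 1*(-4) + 9*(-5))/(-5))*117 = -(-4 + 4 - 45)/5*117 = -1/5*(-45)*117 = 9*117 = 1053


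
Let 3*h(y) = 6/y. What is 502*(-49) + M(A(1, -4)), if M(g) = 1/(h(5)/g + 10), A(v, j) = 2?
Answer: -1254493/51 ≈ -24598.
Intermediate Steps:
h(y) = 2/y (h(y) = (6/y)/3 = 2/y)
M(g) = 1/(10 + 2/(5*g)) (M(g) = 1/((2/5)/g + 10) = 1/((2*(⅕))/g + 10) = 1/(2/(5*g) + 10) = 1/(10 + 2/(5*g)))
502*(-49) + M(A(1, -4)) = 502*(-49) + (5/2)*2/(1 + 25*2) = -24598 + (5/2)*2/(1 + 50) = -24598 + (5/2)*2/51 = -24598 + (5/2)*2*(1/51) = -24598 + 5/51 = -1254493/51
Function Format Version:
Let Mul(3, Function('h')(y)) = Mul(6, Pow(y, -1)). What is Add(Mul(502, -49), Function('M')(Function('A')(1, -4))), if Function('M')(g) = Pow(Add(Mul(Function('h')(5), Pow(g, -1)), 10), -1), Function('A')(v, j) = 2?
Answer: Rational(-1254493, 51) ≈ -24598.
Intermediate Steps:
Function('h')(y) = Mul(2, Pow(y, -1)) (Function('h')(y) = Mul(Rational(1, 3), Mul(6, Pow(y, -1))) = Mul(2, Pow(y, -1)))
Function('M')(g) = Pow(Add(10, Mul(Rational(2, 5), Pow(g, -1))), -1) (Function('M')(g) = Pow(Add(Mul(Mul(2, Pow(5, -1)), Pow(g, -1)), 10), -1) = Pow(Add(Mul(Mul(2, Rational(1, 5)), Pow(g, -1)), 10), -1) = Pow(Add(Mul(Rational(2, 5), Pow(g, -1)), 10), -1) = Pow(Add(10, Mul(Rational(2, 5), Pow(g, -1))), -1))
Add(Mul(502, -49), Function('M')(Function('A')(1, -4))) = Add(Mul(502, -49), Mul(Rational(5, 2), 2, Pow(Add(1, Mul(25, 2)), -1))) = Add(-24598, Mul(Rational(5, 2), 2, Pow(Add(1, 50), -1))) = Add(-24598, Mul(Rational(5, 2), 2, Pow(51, -1))) = Add(-24598, Mul(Rational(5, 2), 2, Rational(1, 51))) = Add(-24598, Rational(5, 51)) = Rational(-1254493, 51)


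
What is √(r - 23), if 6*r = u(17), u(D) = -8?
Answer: I*√219/3 ≈ 4.9329*I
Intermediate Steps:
r = -4/3 (r = (⅙)*(-8) = -4/3 ≈ -1.3333)
√(r - 23) = √(-4/3 - 23) = √(-73/3) = I*√219/3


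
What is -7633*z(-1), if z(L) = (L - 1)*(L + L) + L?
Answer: -22899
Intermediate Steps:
z(L) = L + 2*L*(-1 + L) (z(L) = (-1 + L)*(2*L) + L = 2*L*(-1 + L) + L = L + 2*L*(-1 + L))
-7633*z(-1) = -(-7633)*(-1 + 2*(-1)) = -(-7633)*(-1 - 2) = -(-7633)*(-3) = -7633*3 = -22899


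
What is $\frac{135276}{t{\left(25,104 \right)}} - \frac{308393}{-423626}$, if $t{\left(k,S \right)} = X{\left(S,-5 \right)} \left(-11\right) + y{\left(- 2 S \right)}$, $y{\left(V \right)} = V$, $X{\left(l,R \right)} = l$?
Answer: $- \frac{3555592715}{35796397} \approx -99.328$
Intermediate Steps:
$t{\left(k,S \right)} = - 13 S$ ($t{\left(k,S \right)} = S \left(-11\right) - 2 S = - 11 S - 2 S = - 13 S$)
$\frac{135276}{t{\left(25,104 \right)}} - \frac{308393}{-423626} = \frac{135276}{\left(-13\right) 104} - \frac{308393}{-423626} = \frac{135276}{-1352} - - \frac{308393}{423626} = 135276 \left(- \frac{1}{1352}\right) + \frac{308393}{423626} = - \frac{33819}{338} + \frac{308393}{423626} = - \frac{3555592715}{35796397}$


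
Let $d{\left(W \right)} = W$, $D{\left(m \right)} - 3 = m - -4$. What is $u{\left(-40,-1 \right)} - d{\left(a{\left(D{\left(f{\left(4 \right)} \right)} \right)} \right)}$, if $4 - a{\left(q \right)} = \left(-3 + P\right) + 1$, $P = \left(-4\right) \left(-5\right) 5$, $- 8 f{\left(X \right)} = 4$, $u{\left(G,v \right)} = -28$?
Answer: $66$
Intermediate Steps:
$f{\left(X \right)} = - \frac{1}{2}$ ($f{\left(X \right)} = \left(- \frac{1}{8}\right) 4 = - \frac{1}{2}$)
$P = 100$ ($P = 20 \cdot 5 = 100$)
$D{\left(m \right)} = 7 + m$ ($D{\left(m \right)} = 3 + \left(m - -4\right) = 3 + \left(m + 4\right) = 3 + \left(4 + m\right) = 7 + m$)
$a{\left(q \right)} = -94$ ($a{\left(q \right)} = 4 - \left(\left(-3 + 100\right) + 1\right) = 4 - \left(97 + 1\right) = 4 - 98 = -94$)
$u{\left(-40,-1 \right)} - d{\left(a{\left(D{\left(f{\left(4 \right)} \right)} \right)} \right)} = -28 - -94 = -28 + 94 = 66$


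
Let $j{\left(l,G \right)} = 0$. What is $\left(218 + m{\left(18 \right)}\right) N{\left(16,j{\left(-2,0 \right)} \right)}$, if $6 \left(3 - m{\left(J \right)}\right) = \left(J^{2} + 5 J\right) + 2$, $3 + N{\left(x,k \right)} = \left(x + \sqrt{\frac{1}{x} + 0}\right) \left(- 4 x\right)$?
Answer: $- \frac{474565}{3} \approx -1.5819 \cdot 10^{5}$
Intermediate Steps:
$N{\left(x,k \right)} = -3 - 4 x \left(x + \sqrt{\frac{1}{x}}\right)$ ($N{\left(x,k \right)} = -3 + \left(x + \sqrt{\frac{1}{x} + 0}\right) \left(- 4 x\right) = -3 + \left(x + \sqrt{\frac{1}{x}}\right) \left(- 4 x\right) = -3 - 4 x \left(x + \sqrt{\frac{1}{x}}\right)$)
$m{\left(J \right)} = \frac{8}{3} - \frac{5 J}{6} - \frac{J^{2}}{6}$ ($m{\left(J \right)} = 3 - \frac{\left(J^{2} + 5 J\right) + 2}{6} = 3 - \frac{2 + J^{2} + 5 J}{6} = 3 - \left(\frac{1}{3} + \frac{J^{2}}{6} + \frac{5 J}{6}\right) = \frac{8}{3} - \frac{5 J}{6} - \frac{J^{2}}{6}$)
$\left(218 + m{\left(18 \right)}\right) N{\left(16,j{\left(-2,0 \right)} \right)} = \left(218 - \left(\frac{37}{3} + 54\right)\right) \left(-3 - 4 \cdot 16^{2} - 64 \sqrt{\frac{1}{16}}\right) = \left(218 - \frac{199}{3}\right) \left(-3 - 1024 - \frac{64}{4}\right) = \left(218 - \frac{199}{3}\right) \left(-3 - 1024 - 64 \cdot \frac{1}{4}\right) = \left(218 - \frac{199}{3}\right) \left(-3 - 1024 - 16\right) = \frac{455}{3} \left(-1043\right) = - \frac{474565}{3}$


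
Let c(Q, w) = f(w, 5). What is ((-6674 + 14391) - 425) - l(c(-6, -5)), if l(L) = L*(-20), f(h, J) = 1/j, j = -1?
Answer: 7272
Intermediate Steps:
f(h, J) = -1 (f(h, J) = 1/(-1) = -1)
c(Q, w) = -1
l(L) = -20*L
((-6674 + 14391) - 425) - l(c(-6, -5)) = ((-6674 + 14391) - 425) - (-20)*(-1) = (7717 - 425) - 1*20 = 7292 - 20 = 7272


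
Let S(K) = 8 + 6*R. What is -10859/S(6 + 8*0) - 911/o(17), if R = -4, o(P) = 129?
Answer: 1386235/2064 ≈ 671.63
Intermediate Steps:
S(K) = -16 (S(K) = 8 + 6*(-4) = 8 - 24 = -16)
-10859/S(6 + 8*0) - 911/o(17) = -10859/(-16) - 911/129 = -10859*(-1/16) - 911*1/129 = 10859/16 - 911/129 = 1386235/2064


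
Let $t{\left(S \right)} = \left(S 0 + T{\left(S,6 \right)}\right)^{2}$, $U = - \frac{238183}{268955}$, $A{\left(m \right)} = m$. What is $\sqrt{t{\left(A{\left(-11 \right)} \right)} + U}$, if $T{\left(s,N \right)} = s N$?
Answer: $\frac{\sqrt{315035005552135}}{268955} \approx 65.993$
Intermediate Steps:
$T{\left(s,N \right)} = N s$
$U = - \frac{238183}{268955}$ ($U = \left(-238183\right) \frac{1}{268955} = - \frac{238183}{268955} \approx -0.88559$)
$t{\left(S \right)} = 36 S^{2}$ ($t{\left(S \right)} = \left(S 0 + 6 S\right)^{2} = \left(0 + 6 S\right)^{2} = \left(6 S\right)^{2} = 36 S^{2}$)
$\sqrt{t{\left(A{\left(-11 \right)} \right)} + U} = \sqrt{36 \left(-11\right)^{2} - \frac{238183}{268955}} = \sqrt{36 \cdot 121 - \frac{238183}{268955}} = \sqrt{4356 - \frac{238183}{268955}} = \sqrt{\frac{1171329797}{268955}} = \frac{\sqrt{315035005552135}}{268955}$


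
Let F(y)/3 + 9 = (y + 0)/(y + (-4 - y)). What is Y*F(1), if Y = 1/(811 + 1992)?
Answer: -111/11212 ≈ -0.0099001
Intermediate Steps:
F(y) = -27 - 3*y/4 (F(y) = -27 + 3*((y + 0)/(y + (-4 - y))) = -27 + 3*(y/(-4)) = -27 + 3*(y*(-¼)) = -27 + 3*(-y/4) = -27 - 3*y/4)
Y = 1/2803 ≈ 0.00035676
Y*F(1) = (-27 - ¾*1)/2803 = (-27 - ¾)/2803 = (1/2803)*(-111/4) = -111/11212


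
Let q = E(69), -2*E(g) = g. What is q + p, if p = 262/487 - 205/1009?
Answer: -33576381/982766 ≈ -34.165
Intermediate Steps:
E(g) = -g/2
q = -69/2 (q = -½*69 = -69/2 ≈ -34.500)
p = 164523/491383 (p = 262*(1/487) - 205*1/1009 = 262/487 - 205/1009 = 164523/491383 ≈ 0.33482)
q + p = -69/2 + 164523/491383 = -33576381/982766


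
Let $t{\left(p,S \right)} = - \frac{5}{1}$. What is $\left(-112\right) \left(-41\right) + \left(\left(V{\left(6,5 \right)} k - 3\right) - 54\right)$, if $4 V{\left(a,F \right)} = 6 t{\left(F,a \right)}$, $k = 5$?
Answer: $\frac{8995}{2} \approx 4497.5$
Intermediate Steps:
$t{\left(p,S \right)} = -5$ ($t{\left(p,S \right)} = \left(-5\right) 1 = -5$)
$V{\left(a,F \right)} = - \frac{15}{2}$ ($V{\left(a,F \right)} = \frac{6 \left(-5\right)}{4} = \frac{1}{4} \left(-30\right) = - \frac{15}{2}$)
$\left(-112\right) \left(-41\right) + \left(\left(V{\left(6,5 \right)} k - 3\right) - 54\right) = \left(-112\right) \left(-41\right) - \frac{189}{2} = 4592 - \frac{189}{2} = \frac{8995}{2}$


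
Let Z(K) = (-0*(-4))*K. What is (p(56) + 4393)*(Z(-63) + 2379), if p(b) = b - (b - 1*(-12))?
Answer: 10422399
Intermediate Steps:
Z(K) = 0 (Z(K) = (-1*0)*K = 0*K = 0)
p(b) = -12 (p(b) = b - (b + 12) = b - (12 + b) = b + (-12 - b) = -12)
(p(56) + 4393)*(Z(-63) + 2379) = (-12 + 4393)*(0 + 2379) = 4381*2379 = 10422399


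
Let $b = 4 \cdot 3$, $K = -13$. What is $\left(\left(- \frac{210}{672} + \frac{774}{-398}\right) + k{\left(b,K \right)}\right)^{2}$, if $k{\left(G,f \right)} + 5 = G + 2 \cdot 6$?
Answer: $\frac{2841849481}{10137856} \approx 280.32$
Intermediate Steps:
$b = 12$
$k{\left(G,f \right)} = 7 + G$ ($k{\left(G,f \right)} = -5 + \left(G + 2 \cdot 6\right) = -5 + \left(G + 12\right) = -5 + \left(12 + G\right) = 7 + G$)
$\left(\left(- \frac{210}{672} + \frac{774}{-398}\right) + k{\left(b,K \right)}\right)^{2} = \left(\left(- \frac{210}{672} + \frac{774}{-398}\right) + \left(7 + 12\right)\right)^{2} = \left(\left(\left(-210\right) \frac{1}{672} + 774 \left(- \frac{1}{398}\right)\right) + 19\right)^{2} = \left(\left(- \frac{5}{16} - \frac{387}{199}\right) + 19\right)^{2} = \left(- \frac{7187}{3184} + 19\right)^{2} = \left(\frac{53309}{3184}\right)^{2} = \frac{2841849481}{10137856}$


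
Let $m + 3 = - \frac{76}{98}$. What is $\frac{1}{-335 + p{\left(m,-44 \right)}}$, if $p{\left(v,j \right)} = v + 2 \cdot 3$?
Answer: $- \frac{49}{16306} \approx -0.003005$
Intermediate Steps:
$m = - \frac{185}{49}$ ($m = -3 - \frac{76}{98} = -3 - \frac{38}{49} = - \frac{185}{49} \approx -3.7755$)
$p{\left(v,j \right)} = 6 + v$ ($p{\left(v,j \right)} = v + 6 = 6 + v$)
$\frac{1}{-335 + p{\left(m,-44 \right)}} = \frac{1}{-335 + \left(6 - \frac{185}{49}\right)} = \frac{1}{-335 + \frac{109}{49}} = \frac{1}{- \frac{16306}{49}} = - \frac{49}{16306}$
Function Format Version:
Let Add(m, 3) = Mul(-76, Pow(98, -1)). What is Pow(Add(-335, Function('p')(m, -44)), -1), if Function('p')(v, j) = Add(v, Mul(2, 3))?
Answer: Rational(-49, 16306) ≈ -0.0030050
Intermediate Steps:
m = Rational(-185, 49) (m = Add(-3, Mul(-76, Pow(98, -1))) = Add(-3, Mul(-76, Rational(1, 98))) = Add(-3, Rational(-38, 49)) = Rational(-185, 49) ≈ -3.7755)
Function('p')(v, j) = Add(6, v) (Function('p')(v, j) = Add(v, 6) = Add(6, v))
Pow(Add(-335, Function('p')(m, -44)), -1) = Pow(Add(-335, Add(6, Rational(-185, 49))), -1) = Pow(Add(-335, Rational(109, 49)), -1) = Pow(Rational(-16306, 49), -1) = Rational(-49, 16306)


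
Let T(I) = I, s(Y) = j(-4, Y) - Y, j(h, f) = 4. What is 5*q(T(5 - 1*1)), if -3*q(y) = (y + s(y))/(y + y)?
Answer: -5/6 ≈ -0.83333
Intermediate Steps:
s(Y) = 4 - Y
q(y) = -2/(3*y) (q(y) = -(y + (4 - y))/(3*(y + y)) = -4/(3*(2*y)) = -4*1/(2*y)/3 = -2/(3*y))
5*q(T(5 - 1*1)) = 5*(-2/(3*(5 - 1*1))) = 5*(-2/(3*(5 - 1))) = 5*(-2/3/4) = 5*(-2/3*1/4) = 5*(-1/6) = -5/6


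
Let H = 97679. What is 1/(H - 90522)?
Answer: 1/7157 ≈ 0.00013972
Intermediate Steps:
1/(H - 90522) = 1/(97679 - 90522) = 1/7157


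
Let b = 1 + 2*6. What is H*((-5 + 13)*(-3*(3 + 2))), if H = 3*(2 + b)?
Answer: -5400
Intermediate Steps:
b = 13 (b = 1 + 12 = 13)
H = 45 (H = 3*(2 + 13) = 3*15 = 45)
H*((-5 + 13)*(-3*(3 + 2))) = 45*((-5 + 13)*(-3*(3 + 2))) = 45*(8*(-3*5)) = 45*(8*(-15)) = 45*(-120) = -5400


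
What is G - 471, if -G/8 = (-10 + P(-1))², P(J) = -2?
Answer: -1623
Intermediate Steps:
G = -1152 (G = -8*(-10 - 2)² = -8*(-12)² = -8*144 = -1152)
G - 471 = -1152 - 471 = -1623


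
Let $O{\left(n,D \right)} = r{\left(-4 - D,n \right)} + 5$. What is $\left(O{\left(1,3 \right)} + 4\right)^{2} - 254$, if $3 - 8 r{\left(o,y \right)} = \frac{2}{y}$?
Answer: $- \frac{10927}{64} \approx -170.73$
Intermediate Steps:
$r{\left(o,y \right)} = \frac{3}{8} - \frac{1}{4 y}$ ($r{\left(o,y \right)} = \frac{3}{8} - \frac{2 \frac{1}{y}}{8} = \frac{3}{8} - \frac{1}{4 y}$)
$O{\left(n,D \right)} = 5 + \frac{-2 + 3 n}{8 n}$ ($O{\left(n,D \right)} = \frac{-2 + 3 n}{8 n} + 5 = 5 + \frac{-2 + 3 n}{8 n}$)
$\left(O{\left(1,3 \right)} + 4\right)^{2} - 254 = \left(\frac{-2 + 43 \cdot 1}{8 \cdot 1} + 4\right)^{2} - 254 = \left(\frac{1}{8} \cdot 1 \left(-2 + 43\right) + 4\right)^{2} - 254 = \left(\frac{1}{8} \cdot 1 \cdot 41 + 4\right)^{2} - 254 = \left(\frac{41}{8} + 4\right)^{2} - 254 = \left(\frac{73}{8}\right)^{2} - 254 = \frac{5329}{64} - 254 = - \frac{10927}{64}$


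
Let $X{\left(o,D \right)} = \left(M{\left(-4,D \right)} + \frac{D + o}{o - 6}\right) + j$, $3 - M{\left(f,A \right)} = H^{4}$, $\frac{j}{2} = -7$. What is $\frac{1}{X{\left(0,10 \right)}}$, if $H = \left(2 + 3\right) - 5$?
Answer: $- \frac{3}{38} \approx -0.078947$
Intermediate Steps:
$j = -14$ ($j = 2 \left(-7\right) = -14$)
$H = 0$ ($H = 5 - 5 = 0$)
$M{\left(f,A \right)} = 3$ ($M{\left(f,A \right)} = 3 - 0^{4} = 3 - 0 = 3 + 0 = 3$)
$X{\left(o,D \right)} = -11 + \frac{D + o}{-6 + o}$ ($X{\left(o,D \right)} = \left(3 + \frac{D + o}{o - 6}\right) - 14 = \left(3 + \frac{D + o}{-6 + o}\right) - 14 = -11 + \frac{D + o}{-6 + o}$)
$\frac{1}{X{\left(0,10 \right)}} = \frac{1}{\frac{1}{-6 + 0} \left(66 + 10 - 0\right)} = \frac{1}{\frac{1}{-6} \left(66 + 10 + 0\right)} = \frac{1}{\left(- \frac{1}{6}\right) 76} = \frac{1}{- \frac{38}{3}} = - \frac{3}{38}$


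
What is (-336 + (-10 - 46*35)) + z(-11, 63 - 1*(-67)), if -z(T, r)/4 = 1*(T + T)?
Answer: -1868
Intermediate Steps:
z(T, r) = -8*T (z(T, r) = -4*(T + T) = -4*2*T = -8*T)
(-336 + (-10 - 46*35)) + z(-11, 63 - 1*(-67)) = (-336 + (-10 - 46*35)) - 8*(-11) = (-336 + (-10 - 1610)) + 88 = (-336 - 1620) + 88 = -1956 + 88 = -1868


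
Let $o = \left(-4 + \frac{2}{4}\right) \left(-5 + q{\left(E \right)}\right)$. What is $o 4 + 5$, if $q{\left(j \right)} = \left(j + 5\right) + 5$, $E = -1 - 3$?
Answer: $-9$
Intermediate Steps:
$E = -4$
$q{\left(j \right)} = 10 + j$ ($q{\left(j \right)} = \left(5 + j\right) + 5 = 10 + j$)
$o = - \frac{7}{2}$ ($o = \left(-4 + \frac{2}{4}\right) \left(-5 + \left(10 - 4\right)\right) = \left(-4 + 2 \cdot \frac{1}{4}\right) \left(-5 + 6\right) = \left(-4 + \frac{1}{2}\right) 1 = \left(- \frac{7}{2}\right) 1 = - \frac{7}{2} \approx -3.5$)
$o 4 + 5 = \left(- \frac{7}{2}\right) 4 + 5 = -14 + 5 = -9$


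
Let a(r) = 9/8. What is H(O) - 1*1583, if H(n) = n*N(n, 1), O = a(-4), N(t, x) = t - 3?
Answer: -101447/64 ≈ -1585.1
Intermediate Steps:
N(t, x) = -3 + t
a(r) = 9/8 (a(r) = 9*(1/8) = 9/8)
O = 9/8 ≈ 1.1250
H(n) = n*(-3 + n)
H(O) - 1*1583 = 9*(-3 + 9/8)/8 - 1*1583 = (9/8)*(-15/8) - 1583 = -135/64 - 1583 = -101447/64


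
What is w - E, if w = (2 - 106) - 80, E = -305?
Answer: 121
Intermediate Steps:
w = -184 (w = -104 - 80 = -184)
w - E = -184 - 1*(-305) = -184 + 305 = 121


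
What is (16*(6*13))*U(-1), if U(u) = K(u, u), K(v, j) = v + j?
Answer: -2496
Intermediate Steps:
K(v, j) = j + v
U(u) = 2*u (U(u) = u + u = 2*u)
(16*(6*13))*U(-1) = (16*(6*13))*(2*(-1)) = (16*78)*(-2) = 1248*(-2) = -2496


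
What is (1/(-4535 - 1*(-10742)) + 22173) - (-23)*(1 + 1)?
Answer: 137913334/6207 ≈ 22219.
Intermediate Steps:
(1/(-4535 - 1*(-10742)) + 22173) - (-23)*(1 + 1) = (1/(-4535 + 10742) + 22173) - (-23)*2 = (1/6207 + 22173) - 23*(-2) = (1/6207 + 22173) + 46 = 137627812/6207 + 46 = 137913334/6207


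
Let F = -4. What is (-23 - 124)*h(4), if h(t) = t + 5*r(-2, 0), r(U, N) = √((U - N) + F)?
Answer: -588 - 735*I*√6 ≈ -588.0 - 1800.4*I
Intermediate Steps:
r(U, N) = √(-4 + U - N) (r(U, N) = √((U - N) - 4) = √(-4 + U - N))
h(t) = t + 5*I*√6 (h(t) = t + 5*√(-4 - 2 - 1*0) = t + 5*√(-4 - 2 + 0) = t + 5*√(-6) = t + 5*(I*√6) = t + 5*I*√6)
(-23 - 124)*h(4) = (-23 - 124)*(4 + 5*I*√6) = -147*(4 + 5*I*√6) = -588 - 735*I*√6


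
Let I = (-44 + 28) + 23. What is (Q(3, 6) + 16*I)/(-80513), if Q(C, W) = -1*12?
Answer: -100/80513 ≈ -0.0012420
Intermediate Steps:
Q(C, W) = -12
I = 7 (I = -16 + 23 = 7)
(Q(3, 6) + 16*I)/(-80513) = (-12 + 16*7)/(-80513) = (-12 + 112)*(-1/80513) = 100*(-1/80513) = -100/80513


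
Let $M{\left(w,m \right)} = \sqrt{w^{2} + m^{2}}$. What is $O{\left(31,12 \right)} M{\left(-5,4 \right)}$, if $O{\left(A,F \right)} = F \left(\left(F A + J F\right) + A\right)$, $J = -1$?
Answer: $4692 \sqrt{41} \approx 30043.0$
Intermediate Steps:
$O{\left(A,F \right)} = F \left(A - F + A F\right)$ ($O{\left(A,F \right)} = F \left(\left(F A - F\right) + A\right) = F \left(\left(A F - F\right) + A\right) = F \left(\left(- F + A F\right) + A\right) = F \left(A - F + A F\right)$)
$M{\left(w,m \right)} = \sqrt{m^{2} + w^{2}}$
$O{\left(31,12 \right)} M{\left(-5,4 \right)} = 12 \left(31 - 12 + 31 \cdot 12\right) \sqrt{4^{2} + \left(-5\right)^{2}} = 12 \left(31 - 12 + 372\right) \sqrt{16 + 25} = 12 \cdot 391 \sqrt{41} = 4692 \sqrt{41}$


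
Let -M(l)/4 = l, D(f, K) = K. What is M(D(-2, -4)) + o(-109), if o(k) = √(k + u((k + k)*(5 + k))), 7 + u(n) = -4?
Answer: 16 + 2*I*√30 ≈ 16.0 + 10.954*I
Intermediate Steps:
M(l) = -4*l
u(n) = -11 (u(n) = -7 - 4 = -11)
o(k) = √(-11 + k) (o(k) = √(k - 11) = √(-11 + k))
M(D(-2, -4)) + o(-109) = -4*(-4) + √(-11 - 109) = 16 + √(-120) = 16 + 2*I*√30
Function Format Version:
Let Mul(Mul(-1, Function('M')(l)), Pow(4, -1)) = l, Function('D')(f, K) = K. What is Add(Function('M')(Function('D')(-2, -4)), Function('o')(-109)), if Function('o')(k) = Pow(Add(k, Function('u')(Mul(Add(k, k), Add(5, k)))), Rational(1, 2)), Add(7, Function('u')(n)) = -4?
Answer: Add(16, Mul(2, I, Pow(30, Rational(1, 2)))) ≈ Add(16.000, Mul(10.954, I))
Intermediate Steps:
Function('M')(l) = Mul(-4, l)
Function('u')(n) = -11 (Function('u')(n) = Add(-7, -4) = -11)
Function('o')(k) = Pow(Add(-11, k), Rational(1, 2)) (Function('o')(k) = Pow(Add(k, -11), Rational(1, 2)) = Pow(Add(-11, k), Rational(1, 2)))
Add(Function('M')(Function('D')(-2, -4)), Function('o')(-109)) = Add(Mul(-4, -4), Pow(Add(-11, -109), Rational(1, 2))) = Add(16, Pow(-120, Rational(1, 2))) = Add(16, Mul(2, I, Pow(30, Rational(1, 2))))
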